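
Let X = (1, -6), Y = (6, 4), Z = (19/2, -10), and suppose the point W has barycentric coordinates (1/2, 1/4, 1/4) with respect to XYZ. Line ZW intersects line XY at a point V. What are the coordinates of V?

(8/3, -8/3)

Line ZW meets XY where the Z-coordinate vanishes; zeroing W's Z-weight and renormalizing leaves X, Y-weights 1/2 : 1/4 → (2/3, 1/3).
So V = (2/3)·X + (1/3)·Y = (8/3, -8/3).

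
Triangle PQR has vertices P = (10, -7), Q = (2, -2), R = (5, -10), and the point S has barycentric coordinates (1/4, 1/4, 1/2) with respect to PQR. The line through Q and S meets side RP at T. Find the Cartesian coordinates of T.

Line QS meets RP where the Q-coordinate vanishes; zeroing S's Q-weight and renormalizing leaves R, P-weights 1/2 : 1/4 → (2/3, 1/3).
So T = (2/3)·R + (1/3)·P = (20/3, -9).

(20/3, -9)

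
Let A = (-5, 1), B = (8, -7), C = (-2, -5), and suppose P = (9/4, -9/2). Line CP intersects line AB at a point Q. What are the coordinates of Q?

(11/3, -13/3)

Barycentric coordinates of P with respect to ABC: (1/4, 1/2, 1/4).
On side AB the C-coordinate is zero; dropping P's C-weight 1/4 and renormalizing the remaining 1/4 : 1/2 gives weights 1/3, 2/3 on A, B.
Q = (1/3)·(-5, 1) + (2/3)·(8, -7) = (11/3, -13/3).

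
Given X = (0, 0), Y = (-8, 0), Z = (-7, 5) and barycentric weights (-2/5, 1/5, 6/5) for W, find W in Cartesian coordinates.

W = (-2/5)·X + (1/5)·Y + (6/5)·Z.
x-coordinate: (-2/5)·0 + (1/5)·(-8) + (6/5)·(-7) = -10.
y-coordinate: (-2/5)·0 + (1/5)·0 + (6/5)·5 = 6.

(-10, 6)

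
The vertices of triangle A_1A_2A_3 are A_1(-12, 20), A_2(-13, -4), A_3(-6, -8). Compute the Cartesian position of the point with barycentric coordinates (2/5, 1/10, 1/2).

P = (2/5)·A_1 + (1/10)·A_2 + (1/2)·A_3.
x-coordinate: (2/5)·(-12) + (1/10)·(-13) + (1/2)·(-6) = -91/10.
y-coordinate: (2/5)·20 + (1/10)·(-4) + (1/2)·(-8) = 18/5.

(-91/10, 18/5)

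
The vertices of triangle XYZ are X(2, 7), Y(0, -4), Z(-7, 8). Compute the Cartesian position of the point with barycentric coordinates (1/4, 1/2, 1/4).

(-5/4, 7/4)

W = (1/4)·X + (1/2)·Y + (1/4)·Z.
x-coordinate: (1/4)·2 + (1/2)·0 + (1/4)·(-7) = -5/4.
y-coordinate: (1/4)·7 + (1/2)·(-4) + (1/4)·8 = 7/4.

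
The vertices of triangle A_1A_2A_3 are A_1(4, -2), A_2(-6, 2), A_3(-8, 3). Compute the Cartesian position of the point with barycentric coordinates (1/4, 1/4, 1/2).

(-9/2, 3/2)

P = (1/4)·A_1 + (1/4)·A_2 + (1/2)·A_3.
x-coordinate: (1/4)·4 + (1/4)·(-6) + (1/2)·(-8) = -9/2.
y-coordinate: (1/4)·(-2) + (1/4)·2 + (1/2)·3 = 3/2.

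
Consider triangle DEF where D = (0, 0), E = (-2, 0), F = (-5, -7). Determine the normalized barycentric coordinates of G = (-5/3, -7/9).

(1/3, 5/9, 1/9)

Signed area of the reference triangle: [DEF] = ½·(0·(0−(-7)) + (-2)·(-7−0) + (-5)·(0−0)) = ½·(0 + 14 + 0) = 7.
[GEF] = ½·((-5/3)·(0−(-7)) + (-2)·(-7−(-7/9)) + (-5)·(-7/9−0)) = ½·(-35/3 + 112/9 + 35/9) = 7/3, so the D-coordinate is (7/3)/7 = 1/3.
[DGF] = ½·(0·(-7/9−(-7)) + (-5/3)·(-7−0) + (-5)·(0−(-7/9))) = ½·(0 + 35/3 − 35/9) = 35/9, so the E-coordinate is 5/9.
[DEG] = ½·(0·(0−(-7/9)) + (-2)·(-7/9−0) + (-5/3)·(0−0)) = ½·(0 + 14/9 + 0) = 7/9, so the F-coordinate is 1/9.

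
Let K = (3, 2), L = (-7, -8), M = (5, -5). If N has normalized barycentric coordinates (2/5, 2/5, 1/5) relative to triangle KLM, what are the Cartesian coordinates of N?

(-3/5, -17/5)

N = (2/5)·K + (2/5)·L + (1/5)·M.
x-coordinate: (2/5)·3 + (2/5)·(-7) + (1/5)·5 = -3/5.
y-coordinate: (2/5)·2 + (2/5)·(-8) + (1/5)·(-5) = -17/5.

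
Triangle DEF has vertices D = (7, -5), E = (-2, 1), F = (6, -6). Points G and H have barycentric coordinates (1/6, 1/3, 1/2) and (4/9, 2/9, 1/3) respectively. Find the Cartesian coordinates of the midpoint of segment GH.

(49/12, -15/4)

Barycentric coordinates of the midpoint are the average: (11/36, 5/18, 5/12).
Converting: (11/36)·D + (5/18)·E + (5/12)·F = (49/12, -15/4).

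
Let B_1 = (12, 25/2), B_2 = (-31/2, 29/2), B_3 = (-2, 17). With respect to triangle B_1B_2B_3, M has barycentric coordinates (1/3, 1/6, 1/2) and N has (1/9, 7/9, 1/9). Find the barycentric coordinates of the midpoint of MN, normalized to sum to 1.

Since both coordinate triples sum to 1, the midpoint's barycentrics are the componentwise average.
(1/3+1/9)/2 = 2/9; similarly 17/36 and 11/36.

(2/9, 17/36, 11/36)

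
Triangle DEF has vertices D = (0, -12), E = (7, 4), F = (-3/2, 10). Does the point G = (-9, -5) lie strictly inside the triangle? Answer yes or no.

no

Barycentric coordinates of G: (345/356, -375/356, 193/178).
The three coordinates are positive, negative, positive; a point is interior exactly when all three are positive.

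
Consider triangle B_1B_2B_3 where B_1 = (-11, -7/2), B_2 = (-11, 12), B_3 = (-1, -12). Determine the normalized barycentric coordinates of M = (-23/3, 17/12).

(1/6, 1/2, 1/3)

Signed area of the reference triangle: [B_1B_2B_3] = ½·((-11)·(12−(-12)) + (-11)·(-12−(-7/2)) + (-1)·(-7/2−12)) = ½·(-264 + 187/2 + 31/2) = -155/2.
[MB_2B_3] = ½·((-23/3)·(12−(-12)) + (-11)·(-12−(17/12)) + (-1)·(17/12−12)) = ½·(-184 + 1771/12 + 127/12) = -155/12, so the B_1-coordinate is (-155/12)/(-155/2) = 1/6.
[B_1MB_3] = ½·((-11)·(17/12−(-12)) + (-23/3)·(-12−(-7/2)) + (-1)·(-7/2−(17/12))) = ½·(-1771/12 + 391/6 + 59/12) = -155/4, so the B_2-coordinate is 1/2.
[B_1B_2M] = ½·((-11)·(12−(17/12)) + (-11)·(17/12−(-7/2)) + (-23/3)·(-7/2−12)) = ½·(-1397/12 − 649/12 + 713/6) = -155/6, so the B_3-coordinate is 1/3.
Check: 1/6 + 1/2 + 1/3 = 1.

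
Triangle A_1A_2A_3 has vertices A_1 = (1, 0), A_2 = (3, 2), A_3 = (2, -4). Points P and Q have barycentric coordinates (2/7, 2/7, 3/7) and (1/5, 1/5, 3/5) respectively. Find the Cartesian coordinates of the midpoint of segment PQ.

(2, -11/7)

Barycentric coordinates of the midpoint are the average: (17/70, 17/70, 18/35).
Converting: (17/70)·A_1 + (17/70)·A_2 + (18/35)·A_3 = (2, -11/7).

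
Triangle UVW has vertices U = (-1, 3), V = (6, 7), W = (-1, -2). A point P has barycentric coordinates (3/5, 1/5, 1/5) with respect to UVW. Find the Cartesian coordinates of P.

(2/5, 14/5)

P = (3/5)·U + (1/5)·V + (1/5)·W.
x-coordinate: (3/5)·(-1) + (1/5)·6 + (1/5)·(-1) = 2/5.
y-coordinate: (3/5)·3 + (1/5)·7 + (1/5)·(-2) = 14/5.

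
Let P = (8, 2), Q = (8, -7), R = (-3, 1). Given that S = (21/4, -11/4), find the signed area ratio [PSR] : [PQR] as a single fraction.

1/2

[PQR] = ½·(8·(-7−1) + 8·(1−2) + (-3)·(2−(-7))) = ½·(-64 − 8 − 27) = -99/2.
[PSR] = ½·(8·(-11/4−1) + (21/4)·(1−2) + (-3)·(2−(-11/4))) = ½·(-30 − 21/4 − 57/4) = -99/4, so the ratio is (-99/4)/(-99/2) = 1/2.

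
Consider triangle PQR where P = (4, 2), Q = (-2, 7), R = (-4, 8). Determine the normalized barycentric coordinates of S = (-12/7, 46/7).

(1/7, 4/7, 2/7)

Signed area of the reference triangle: [PQR] = ½·(4·(7−8) + (-2)·(8−2) + (-4)·(2−7)) = ½·(-4 − 12 + 20) = 2.
[SQR] = ½·((-12/7)·(7−8) + (-2)·(8−(46/7)) + (-4)·(46/7−7)) = ½·(12/7 − 20/7 + 12/7) = 2/7, so the P-coordinate is (2/7)/2 = 1/7.
[PSR] = ½·(4·(46/7−8) + (-12/7)·(8−2) + (-4)·(2−(46/7))) = ½·(-40/7 − 72/7 + 128/7) = 8/7, so the Q-coordinate is 4/7.
[PQS] = ½·(4·(7−(46/7)) + (-2)·(46/7−2) + (-12/7)·(2−7)) = ½·(12/7 − 64/7 + 60/7) = 4/7, so the R-coordinate is 2/7.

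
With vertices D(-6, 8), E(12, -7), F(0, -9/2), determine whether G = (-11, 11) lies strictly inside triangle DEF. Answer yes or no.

Barycentric coordinates of G: (317/270, -89/270, 7/45).
The three coordinates are positive, negative, positive; a point is interior exactly when all three are positive.

no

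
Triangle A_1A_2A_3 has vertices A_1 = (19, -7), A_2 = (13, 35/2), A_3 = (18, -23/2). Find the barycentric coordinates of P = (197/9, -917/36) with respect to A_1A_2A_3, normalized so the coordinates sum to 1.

(5/6, -11/18, 7/9)

Signed area of the reference triangle: [A_1A_2A_3] = ½·(19·(35/2−(-23/2)) + 13·(-23/2−(-7)) + 18·(-7−(35/2))) = ½·(551 − 117/2 − 441) = 103/4.
[PA_2A_3] = ½·((197/9)·(35/2−(-23/2)) + 13·(-23/2−(-917/36)) + 18·(-917/36−(35/2))) = ½·(5713/9 + 6539/36 − 1547/2) = 515/24, so the A_1-coordinate is (515/24)/(103/4) = 5/6.
[A_1PA_3] = ½·(19·(-917/36−(-23/2)) + (197/9)·(-23/2−(-7)) + 18·(-7−(-917/36))) = ½·(-9557/36 − 197/2 + 665/2) = -1133/72, so the A_2-coordinate is -11/18.
[A_1A_2P] = ½·(19·(35/2−(-917/36)) + 13·(-917/36−(-7)) + (197/9)·(-7−(35/2))) = ½·(29393/36 − 8645/36 − 9653/18) = 721/36, so the A_3-coordinate is 7/9.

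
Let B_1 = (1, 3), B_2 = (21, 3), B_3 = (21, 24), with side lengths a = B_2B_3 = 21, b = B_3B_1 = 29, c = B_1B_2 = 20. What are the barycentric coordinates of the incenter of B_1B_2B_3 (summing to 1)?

(3/10, 29/70, 2/7)

The incenter has barycentric coordinates proportional to the opposite side lengths: (21 : 29 : 20).
Normalizing by 21+29+20 = 70 gives (3/10, 29/70, 2/7).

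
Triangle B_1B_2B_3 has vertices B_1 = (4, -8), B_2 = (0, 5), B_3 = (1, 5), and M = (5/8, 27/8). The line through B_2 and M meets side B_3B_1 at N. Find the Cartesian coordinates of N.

Barycentric coordinates of M with respect to B_1B_2B_3: (1/8, 3/4, 1/8).
On side B_3B_1 the B_2-coordinate is zero; dropping M's B_2-weight 3/4 and renormalizing the remaining 1/8 : 1/8 gives weights 1/2, 1/2 on B_3, B_1.
N = (1/2)·(1, 5) + (1/2)·(4, -8) = (5/2, -3/2).

(5/2, -3/2)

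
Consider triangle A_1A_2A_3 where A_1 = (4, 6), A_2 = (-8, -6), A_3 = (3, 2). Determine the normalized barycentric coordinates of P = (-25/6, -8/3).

Signed area of the reference triangle: [A_1A_2A_3] = ½·(4·(-6−2) + (-8)·(2−6) + 3·(6−(-6))) = ½·(-32 + 32 + 36) = 18.
[PA_2A_3] = ½·((-25/6)·(-6−2) + (-8)·(2−(-8/3)) + 3·(-8/3−(-6))) = ½·(100/3 − 112/3 + 10) = 3, so the A_1-coordinate is 3/18 = 1/6.
[A_1PA_3] = ½·(4·(-8/3−2) + (-25/6)·(2−6) + 3·(6−(-8/3))) = ½·(-56/3 + 50/3 + 26) = 12, so the A_2-coordinate is 2/3.
[A_1A_2P] = ½·(4·(-6−(-8/3)) + (-8)·(-8/3−6) + (-25/6)·(6−(-6))) = ½·(-40/3 + 208/3 − 50) = 3, so the A_3-coordinate is 1/6.
Check: 1/6 + 2/3 + 1/6 = 1.

(1/6, 2/3, 1/6)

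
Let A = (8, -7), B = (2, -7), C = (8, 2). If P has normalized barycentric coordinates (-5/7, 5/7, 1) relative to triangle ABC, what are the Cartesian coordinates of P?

P = (-5/7)·A + (5/7)·B + 1·C.
x-coordinate: (-5/7)·8 + (5/7)·2 + 1·8 = 26/7.
y-coordinate: (-5/7)·(-7) + (5/7)·(-7) + 1·2 = 2.

(26/7, 2)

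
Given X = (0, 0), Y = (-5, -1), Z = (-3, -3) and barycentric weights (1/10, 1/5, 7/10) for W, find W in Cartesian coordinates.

(-31/10, -23/10)

W = (1/10)·X + (1/5)·Y + (7/10)·Z.
x-coordinate: (1/10)·0 + (1/5)·(-5) + (7/10)·(-3) = -31/10.
y-coordinate: (1/10)·0 + (1/5)·(-1) + (7/10)·(-3) = -23/10.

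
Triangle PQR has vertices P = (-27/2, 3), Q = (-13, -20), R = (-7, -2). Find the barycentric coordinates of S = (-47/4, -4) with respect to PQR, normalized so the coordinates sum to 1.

Signed area of the reference triangle: [PQR] = ½·((-27/2)·(-20−(-2)) + (-13)·(-2−3) + (-7)·(3−(-20))) = ½·(243 + 65 − 161) = 147/2.
[SQR] = ½·((-47/4)·(-20−(-2)) + (-13)·(-2−(-4)) + (-7)·(-4−(-20))) = ½·(423/2 − 26 − 112) = 147/4, so the P-coordinate is (147/4)/(147/2) = 1/2.
[PSR] = ½·((-27/2)·(-4−(-2)) + (-47/4)·(-2−3) + (-7)·(3−(-4))) = ½·(27 + 235/4 − 49) = 147/8, so the Q-coordinate is 1/4.
[PQS] = ½·((-27/2)·(-20−(-4)) + (-13)·(-4−3) + (-47/4)·(3−(-20))) = ½·(216 + 91 − 1081/4) = 147/8, so the R-coordinate is 1/4.
Check: 1/2 + 1/4 + 1/4 = 1.

(1/2, 1/4, 1/4)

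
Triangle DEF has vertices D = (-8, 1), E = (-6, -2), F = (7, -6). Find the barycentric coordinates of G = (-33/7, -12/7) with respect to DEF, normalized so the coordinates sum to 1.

(2/7, 4/7, 1/7)

Signed area of the reference triangle: [DEF] = ½·((-8)·(-2−(-6)) + (-6)·(-6−1) + 7·(1−(-2))) = ½·(-32 + 42 + 21) = 31/2.
[GEF] = ½·((-33/7)·(-2−(-6)) + (-6)·(-6−(-12/7)) + 7·(-12/7−(-2))) = ½·(-132/7 + 180/7 + 2) = 31/7, so the D-coordinate is (31/7)/(31/2) = 2/7.
[DGF] = ½·((-8)·(-12/7−(-6)) + (-33/7)·(-6−1) + 7·(1−(-12/7))) = ½·(-240/7 + 33 + 19) = 62/7, so the E-coordinate is 4/7.
[DEG] = ½·((-8)·(-2−(-12/7)) + (-6)·(-12/7−1) + (-33/7)·(1−(-2))) = ½·(16/7 + 114/7 − 99/7) = 31/14, so the F-coordinate is 1/7.
Check: 2/7 + 4/7 + 1/7 = 1.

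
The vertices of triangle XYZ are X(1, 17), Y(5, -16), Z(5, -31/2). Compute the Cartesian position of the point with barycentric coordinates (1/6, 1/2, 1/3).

W = (1/6)·X + (1/2)·Y + (1/3)·Z.
x-coordinate: (1/6)·1 + (1/2)·5 + (1/3)·5 = 13/3.
y-coordinate: (1/6)·17 + (1/2)·(-16) + (1/3)·(-31/2) = -31/3.

(13/3, -31/3)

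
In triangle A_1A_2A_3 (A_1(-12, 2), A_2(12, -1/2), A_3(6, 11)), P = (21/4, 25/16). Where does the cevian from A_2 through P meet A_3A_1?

Barycentric coordinates of P with respect to A_1A_2A_3: (1/4, 5/8, 1/8).
On side A_3A_1 the A_2-coordinate is zero; dropping P's A_2-weight 5/8 and renormalizing the remaining 1/8 : 1/4 gives weights 1/3, 2/3 on A_3, A_1.
Q = (1/3)·(6, 11) + (2/3)·(-12, 2) = (-6, 5).

(-6, 5)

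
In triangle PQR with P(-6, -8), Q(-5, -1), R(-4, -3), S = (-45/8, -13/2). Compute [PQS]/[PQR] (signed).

1/8

[PQR] = ½·((-6)·(-1−(-3)) + (-5)·(-3−(-8)) + (-4)·(-8−(-1))) = ½·(-12 − 25 + 28) = -9/2.
[PQS] = ½·((-6)·(-1−(-13/2)) + (-5)·(-13/2−(-8)) + (-45/8)·(-8−(-1))) = ½·(-33 − 15/2 + 315/8) = -9/16, so the ratio is (-9/16)/(-9/2) = 1/8.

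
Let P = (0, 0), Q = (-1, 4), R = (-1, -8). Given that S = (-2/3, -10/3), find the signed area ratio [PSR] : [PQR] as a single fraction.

1/6

[PQR] = ½·(0·(4−(-8)) + (-1)·(-8−0) + (-1)·(0−4)) = ½·(0 + 8 + 4) = 6.
[PSR] = ½·(0·(-10/3−(-8)) + (-2/3)·(-8−0) + (-1)·(0−(-10/3))) = ½·(0 + 16/3 − 10/3) = 1, so the ratio is 1/6 = 1/6.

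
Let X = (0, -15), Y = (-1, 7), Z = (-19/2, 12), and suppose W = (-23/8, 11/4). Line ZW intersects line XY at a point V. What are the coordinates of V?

(-2/3, -1/3)

Barycentric coordinates of W with respect to XYZ: (1/4, 1/2, 1/4).
On side XY the Z-coordinate is zero; dropping W's Z-weight 1/4 and renormalizing the remaining 1/4 : 1/2 gives weights 1/3, 2/3 on X, Y.
V = (1/3)·(0, -15) + (2/3)·(-1, 7) = (-2/3, -1/3).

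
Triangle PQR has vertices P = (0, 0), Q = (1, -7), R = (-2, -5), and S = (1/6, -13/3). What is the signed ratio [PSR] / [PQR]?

1/2

[PQR] = ½·(0·(-7−(-5)) + 1·(-5−0) + (-2)·(0−(-7))) = ½·(0 − 5 − 14) = -19/2.
[PSR] = ½·(0·(-13/3−(-5)) + (1/6)·(-5−0) + (-2)·(0−(-13/3))) = ½·(0 − 5/6 − 26/3) = -19/4, so the ratio is (-19/4)/(-19/2) = 1/2.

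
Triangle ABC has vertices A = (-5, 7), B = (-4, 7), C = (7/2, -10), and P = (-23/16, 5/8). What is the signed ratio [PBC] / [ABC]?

1/4

[ABC] = ½·((-5)·(7−(-10)) + (-4)·(-10−7) + (7/2)·(7−7)) = ½·(-85 + 68 + 0) = -17/2.
[PBC] = ½·((-23/16)·(7−(-10)) + (-4)·(-10−(5/8)) + (7/2)·(5/8−7)) = ½·(-391/16 + 85/2 − 357/16) = -17/8, so the ratio is (-17/8)/(-17/2) = 1/4.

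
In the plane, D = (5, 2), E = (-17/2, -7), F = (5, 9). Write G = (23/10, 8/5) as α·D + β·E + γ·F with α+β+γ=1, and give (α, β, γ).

(3/5, 1/5, 1/5)

Signed area of the reference triangle: [DEF] = ½·(5·(-7−9) + (-17/2)·(9−2) + 5·(2−(-7))) = ½·(-80 − 119/2 + 45) = -189/4.
[GEF] = ½·((23/10)·(-7−9) + (-17/2)·(9−(8/5)) + 5·(8/5−(-7))) = ½·(-184/5 − 629/10 + 43) = -567/20, so the D-coordinate is (-567/20)/(-189/4) = 3/5.
[DGF] = ½·(5·(8/5−9) + (23/10)·(9−2) + 5·(2−(8/5))) = ½·(-37 + 161/10 + 2) = -189/20, so the E-coordinate is 1/5.
[DEG] = ½·(5·(-7−(8/5)) + (-17/2)·(8/5−2) + (23/10)·(2−(-7))) = ½·(-43 + 17/5 + 207/10) = -189/20, so the F-coordinate is 1/5.
Check: 3/5 + 1/5 + 1/5 = 1.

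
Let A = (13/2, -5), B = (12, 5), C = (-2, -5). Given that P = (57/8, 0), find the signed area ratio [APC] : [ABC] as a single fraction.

[ABC] = ½·((13/2)·(5−(-5)) + 12·(-5−(-5)) + (-2)·(-5−5)) = ½·(65 + 0 + 20) = 85/2.
[APC] = ½·((13/2)·(0−(-5)) + (57/8)·(-5−(-5)) + (-2)·(-5−0)) = ½·(65/2 + 0 + 10) = 85/4, so the ratio is (85/4)/(85/2) = 1/2.

1/2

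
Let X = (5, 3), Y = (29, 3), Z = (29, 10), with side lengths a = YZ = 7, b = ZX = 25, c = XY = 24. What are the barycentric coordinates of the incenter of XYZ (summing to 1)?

The incenter has barycentric coordinates proportional to the opposite side lengths: (7 : 25 : 24).
Normalizing by 7+25+24 = 56 gives (1/8, 25/56, 3/7).

(1/8, 25/56, 3/7)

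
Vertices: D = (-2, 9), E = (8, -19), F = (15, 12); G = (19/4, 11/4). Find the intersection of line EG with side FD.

(11/3, 10)

Barycentric coordinates of G with respect to DEF: (1/2, 1/4, 1/4).
On side FD the E-coordinate is zero; dropping G's E-weight 1/4 and renormalizing the remaining 1/4 : 1/2 gives weights 1/3, 2/3 on F, D.
H = (1/3)·(15, 12) + (2/3)·(-2, 9) = (11/3, 10).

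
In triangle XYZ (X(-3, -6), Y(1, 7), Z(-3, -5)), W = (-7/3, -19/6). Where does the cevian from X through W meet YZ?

(-11/5, -13/5)

Barycentric coordinates of W with respect to XYZ: (1/6, 1/6, 2/3).
On side YZ the X-coordinate is zero; dropping W's X-weight 1/6 and renormalizing the remaining 1/6 : 2/3 gives weights 1/5, 4/5 on Y, Z.
V = (1/5)·(1, 7) + (4/5)·(-3, -5) = (-11/5, -13/5).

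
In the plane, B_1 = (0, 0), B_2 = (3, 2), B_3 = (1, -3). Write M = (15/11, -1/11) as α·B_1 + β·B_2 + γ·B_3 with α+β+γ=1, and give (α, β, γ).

Signed area of the reference triangle: [B_1B_2B_3] = ½·(0·(2−(-3)) + 3·(-3−0) + 1·(0−2)) = ½·(0 − 9 − 2) = -11/2.
[MB_2B_3] = ½·((15/11)·(2−(-3)) + 3·(-3−(-1/11)) + 1·(-1/11−2)) = ½·(75/11 − 96/11 − 23/11) = -2, so the B_1-coordinate is (-2)/(-11/2) = 4/11.
[B_1MB_3] = ½·(0·(-1/11−(-3)) + (15/11)·(-3−0) + 1·(0−(-1/11))) = ½·(0 − 45/11 + 1/11) = -2, so the B_2-coordinate is 4/11.
[B_1B_2M] = ½·(0·(2−(-1/11)) + 3·(-1/11−0) + (15/11)·(0−2)) = ½·(0 − 3/11 − 30/11) = -3/2, so the B_3-coordinate is 3/11.
Check: 4/11 + 4/11 + 3/11 = 1.

(4/11, 4/11, 3/11)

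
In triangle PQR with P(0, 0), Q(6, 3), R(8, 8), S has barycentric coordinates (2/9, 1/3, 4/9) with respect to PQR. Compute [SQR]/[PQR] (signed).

The signed ratio [SQR]/[PQR] equals the barycentric coordinate of S at vertex P, which is 2/9.

2/9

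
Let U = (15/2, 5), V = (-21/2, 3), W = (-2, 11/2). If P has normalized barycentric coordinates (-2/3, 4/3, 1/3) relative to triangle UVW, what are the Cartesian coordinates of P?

(-59/3, 5/2)

P = (-2/3)·U + (4/3)·V + (1/3)·W.
x-coordinate: (-2/3)·(15/2) + (4/3)·(-21/2) + (1/3)·(-2) = -59/3.
y-coordinate: (-2/3)·5 + (4/3)·3 + (1/3)·(11/2) = 5/2.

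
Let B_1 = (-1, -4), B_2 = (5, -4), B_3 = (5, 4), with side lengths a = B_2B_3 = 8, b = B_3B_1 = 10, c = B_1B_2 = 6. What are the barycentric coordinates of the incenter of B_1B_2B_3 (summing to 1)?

The incenter has barycentric coordinates proportional to the opposite side lengths: (8 : 10 : 6).
Normalizing by 8+10+6 = 24 gives (1/3, 5/12, 1/4).

(1/3, 5/12, 1/4)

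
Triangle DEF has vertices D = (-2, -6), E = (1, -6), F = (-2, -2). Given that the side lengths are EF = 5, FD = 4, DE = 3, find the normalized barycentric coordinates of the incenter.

The incenter has barycentric coordinates proportional to the opposite side lengths: (5 : 4 : 3).
Normalizing by 5+4+3 = 12 gives (5/12, 1/3, 1/4).

(5/12, 1/3, 1/4)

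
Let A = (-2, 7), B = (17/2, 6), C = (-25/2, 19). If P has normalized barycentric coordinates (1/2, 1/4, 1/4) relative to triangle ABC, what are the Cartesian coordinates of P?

(-2, 39/4)

P = (1/2)·A + (1/4)·B + (1/4)·C.
x-coordinate: (1/2)·(-2) + (1/4)·(17/2) + (1/4)·(-25/2) = -2.
y-coordinate: (1/2)·7 + (1/4)·6 + (1/4)·19 = 39/4.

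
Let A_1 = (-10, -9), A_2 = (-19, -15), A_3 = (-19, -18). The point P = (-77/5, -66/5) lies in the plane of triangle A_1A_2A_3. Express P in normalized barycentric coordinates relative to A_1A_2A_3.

Signed area of the reference triangle: [A_1A_2A_3] = ½·((-10)·(-15−(-18)) + (-19)·(-18−(-9)) + (-19)·(-9−(-15))) = ½·(-30 + 171 − 114) = 27/2.
[PA_2A_3] = ½·((-77/5)·(-15−(-18)) + (-19)·(-18−(-66/5)) + (-19)·(-66/5−(-15))) = ½·(-231/5 + 456/5 − 171/5) = 27/5, so the A_1-coordinate is (27/5)/(27/2) = 2/5.
[A_1PA_3] = ½·((-10)·(-66/5−(-18)) + (-77/5)·(-18−(-9)) + (-19)·(-9−(-66/5))) = ½·(-48 + 693/5 − 399/5) = 27/5, so the A_2-coordinate is 2/5.
[A_1A_2P] = ½·((-10)·(-15−(-66/5)) + (-19)·(-66/5−(-9)) + (-77/5)·(-9−(-15))) = ½·(18 + 399/5 − 462/5) = 27/10, so the A_3-coordinate is 1/5.

(2/5, 2/5, 1/5)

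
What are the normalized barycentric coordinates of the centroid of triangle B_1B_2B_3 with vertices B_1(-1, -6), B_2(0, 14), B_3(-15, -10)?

The centroid is the average of the vertices, so each weight is 1/3.

(1/3, 1/3, 1/3)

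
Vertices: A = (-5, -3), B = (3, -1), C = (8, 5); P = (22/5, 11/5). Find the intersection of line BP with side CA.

Barycentric coordinates of P with respect to ABC: (1/5, 1/5, 3/5).
On side CA the B-coordinate is zero; dropping P's B-weight 1/5 and renormalizing the remaining 3/5 : 1/5 gives weights 3/4, 1/4 on C, A.
Q = (3/4)·(8, 5) + (1/4)·(-5, -3) = (19/4, 3).

(19/4, 3)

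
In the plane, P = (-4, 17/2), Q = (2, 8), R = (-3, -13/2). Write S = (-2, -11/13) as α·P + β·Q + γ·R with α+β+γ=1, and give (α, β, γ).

Signed area of the reference triangle: [PQR] = ½·((-4)·(8−(-13/2)) + 2·(-13/2−(17/2)) + (-3)·(17/2−8)) = ½·(-58 − 30 − 3/2) = -179/4.
[SQR] = ½·((-2)·(8−(-13/2)) + 2·(-13/2−(-11/13)) + (-3)·(-11/13−8)) = ½·(-29 − 147/13 + 345/13) = -179/26, so the P-coordinate is (-179/26)/(-179/4) = 2/13.
[PSR] = ½·((-4)·(-11/13−(-13/2)) + (-2)·(-13/2−(17/2)) + (-3)·(17/2−(-11/13))) = ½·(-294/13 + 30 − 729/26) = -537/52, so the Q-coordinate is 3/13.
[PQS] = ½·((-4)·(8−(-11/13)) + 2·(-11/13−(17/2)) + (-2)·(17/2−8)) = ½·(-460/13 − 243/13 − 1) = -358/13, so the R-coordinate is 8/13.

(2/13, 3/13, 8/13)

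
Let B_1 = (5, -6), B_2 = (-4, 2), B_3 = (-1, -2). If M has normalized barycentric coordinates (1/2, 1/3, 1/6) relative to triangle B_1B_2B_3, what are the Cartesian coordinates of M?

(1, -8/3)

M = (1/2)·B_1 + (1/3)·B_2 + (1/6)·B_3.
x-coordinate: (1/2)·5 + (1/3)·(-4) + (1/6)·(-1) = 1.
y-coordinate: (1/2)·(-6) + (1/3)·2 + (1/6)·(-2) = -8/3.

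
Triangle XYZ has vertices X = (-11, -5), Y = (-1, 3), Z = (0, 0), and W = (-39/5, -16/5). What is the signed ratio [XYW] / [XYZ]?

[XYZ] = ½·((-11)·(3−0) + (-1)·(0−(-5)) + 0·(-5−3)) = ½·(-33 − 5 + 0) = -19.
[XYW] = ½·((-11)·(3−(-16/5)) + (-1)·(-16/5−(-5)) + (-39/5)·(-5−3)) = ½·(-341/5 − 9/5 + 312/5) = -19/5, so the ratio is (-19/5)/(-19) = 1/5.

1/5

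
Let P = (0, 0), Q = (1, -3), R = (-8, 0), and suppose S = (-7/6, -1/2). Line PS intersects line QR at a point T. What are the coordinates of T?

(-7/2, -3/2)

Barycentric coordinates of S with respect to PQR: (2/3, 1/6, 1/6).
On side QR the P-coordinate is zero; dropping S's P-weight 2/3 and renormalizing the remaining 1/6 : 1/6 gives weights 1/2, 1/2 on Q, R.
T = (1/2)·(1, -3) + (1/2)·(-8, 0) = (-7/2, -3/2).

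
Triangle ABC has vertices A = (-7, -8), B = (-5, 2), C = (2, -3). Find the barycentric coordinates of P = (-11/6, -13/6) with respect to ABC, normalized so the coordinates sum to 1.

(1/6, 1/3, 1/2)

Signed area of the reference triangle: [ABC] = ½·((-7)·(2−(-3)) + (-5)·(-3−(-8)) + 2·(-8−2)) = ½·(-35 − 25 − 20) = -40.
[PBC] = ½·((-11/6)·(2−(-3)) + (-5)·(-3−(-13/6)) + 2·(-13/6−2)) = ½·(-55/6 + 25/6 − 25/3) = -20/3, so the A-coordinate is (-20/3)/(-40) = 1/6.
[APC] = ½·((-7)·(-13/6−(-3)) + (-11/6)·(-3−(-8)) + 2·(-8−(-13/6))) = ½·(-35/6 − 55/6 − 35/3) = -40/3, so the B-coordinate is 1/3.
[ABP] = ½·((-7)·(2−(-13/6)) + (-5)·(-13/6−(-8)) + (-11/6)·(-8−2)) = ½·(-175/6 − 175/6 + 55/3) = -20, so the C-coordinate is 1/2.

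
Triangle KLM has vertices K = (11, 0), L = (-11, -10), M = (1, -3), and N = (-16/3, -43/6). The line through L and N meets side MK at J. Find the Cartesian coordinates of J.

Barycentric coordinates of N with respect to KLM: (1/6, 2/3, 1/6).
On side MK the L-coordinate is zero; dropping N's L-weight 2/3 and renormalizing the remaining 1/6 : 1/6 gives weights 1/2, 1/2 on M, K.
J = (1/2)·(1, -3) + (1/2)·(11, 0) = (6, -3/2).

(6, -3/2)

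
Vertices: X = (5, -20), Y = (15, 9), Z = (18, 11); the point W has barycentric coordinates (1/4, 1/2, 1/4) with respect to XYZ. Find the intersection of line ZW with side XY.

(35/3, -2/3)

Line ZW meets XY where the Z-coordinate vanishes; zeroing W's Z-weight and renormalizing leaves X, Y-weights 1/4 : 1/2 → (1/3, 2/3).
So V = (1/3)·X + (2/3)·Y = (35/3, -2/3).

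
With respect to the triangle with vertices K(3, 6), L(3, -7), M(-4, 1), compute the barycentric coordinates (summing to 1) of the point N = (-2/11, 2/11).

(3/11, 3/11, 5/11)

Signed area of the reference triangle: [KLM] = ½·(3·(-7−1) + 3·(1−6) + (-4)·(6−(-7))) = ½·(-24 − 15 − 52) = -91/2.
[NLM] = ½·((-2/11)·(-7−1) + 3·(1−(2/11)) + (-4)·(2/11−(-7))) = ½·(16/11 + 27/11 − 316/11) = -273/22, so the K-coordinate is (-273/22)/(-91/2) = 3/11.
[KNM] = ½·(3·(2/11−1) + (-2/11)·(1−6) + (-4)·(6−(2/11))) = ½·(-27/11 + 10/11 − 256/11) = -273/22, so the L-coordinate is 3/11.
[KLN] = ½·(3·(-7−(2/11)) + 3·(2/11−6) + (-2/11)·(6−(-7))) = ½·(-237/11 − 192/11 − 26/11) = -455/22, so the M-coordinate is 5/11.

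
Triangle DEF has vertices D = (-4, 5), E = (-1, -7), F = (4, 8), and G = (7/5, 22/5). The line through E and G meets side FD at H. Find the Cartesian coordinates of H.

Barycentric coordinates of G with respect to DEF: (1/5, 1/5, 3/5).
On side FD the E-coordinate is zero; dropping G's E-weight 1/5 and renormalizing the remaining 3/5 : 1/5 gives weights 3/4, 1/4 on F, D.
H = (3/4)·(4, 8) + (1/4)·(-4, 5) = (2, 29/4).

(2, 29/4)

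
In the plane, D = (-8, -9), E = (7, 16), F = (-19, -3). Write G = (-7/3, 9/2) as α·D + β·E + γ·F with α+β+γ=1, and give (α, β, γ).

Signed area of the reference triangle: [DEF] = ½·((-8)·(16−(-3)) + 7·(-3−(-9)) + (-19)·(-9−16)) = ½·(-152 + 42 + 475) = 365/2.
[GEF] = ½·((-7/3)·(16−(-3)) + 7·(-3−(9/2)) + (-19)·(9/2−16)) = ½·(-133/3 − 105/2 + 437/2) = 365/6, so the D-coordinate is (365/6)/(365/2) = 1/3.
[DGF] = ½·((-8)·(9/2−(-3)) + (-7/3)·(-3−(-9)) + (-19)·(-9−(9/2))) = ½·(-60 − 14 + 513/2) = 365/4, so the E-coordinate is 1/2.
[DEG] = ½·((-8)·(16−(9/2)) + 7·(9/2−(-9)) + (-7/3)·(-9−16)) = ½·(-92 + 189/2 + 175/3) = 365/12, so the F-coordinate is 1/6.

(1/3, 1/2, 1/6)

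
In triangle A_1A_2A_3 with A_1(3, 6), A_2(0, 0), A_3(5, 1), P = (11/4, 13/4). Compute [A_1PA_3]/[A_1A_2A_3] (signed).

[A_1A_2A_3] = ½·(3·(0−1) + 0·(1−6) + 5·(6−0)) = ½·(-3 + 0 + 30) = 27/2.
[A_1PA_3] = ½·(3·(13/4−1) + (11/4)·(1−6) + 5·(6−(13/4))) = ½·(27/4 − 55/4 + 55/4) = 27/8, so the ratio is (27/8)/(27/2) = 1/4.

1/4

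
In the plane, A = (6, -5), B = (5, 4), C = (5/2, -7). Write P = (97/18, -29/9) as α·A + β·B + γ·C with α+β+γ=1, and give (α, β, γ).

Signed area of the reference triangle: [ABC] = ½·(6·(4−(-7)) + 5·(-7−(-5)) + (5/2)·(-5−4)) = ½·(66 − 10 − 45/2) = 67/4.
[PBC] = ½·((97/18)·(4−(-7)) + 5·(-7−(-29/9)) + (5/2)·(-29/9−4)) = ½·(1067/18 − 170/9 − 325/18) = 67/6, so the A-coordinate is (67/6)/(67/4) = 2/3.
[APC] = ½·(6·(-29/9−(-7)) + (97/18)·(-7−(-5)) + (5/2)·(-5−(-29/9))) = ½·(68/3 − 97/9 − 40/9) = 67/18, so the B-coordinate is 2/9.
[ABP] = ½·(6·(4−(-29/9)) + 5·(-29/9−(-5)) + (97/18)·(-5−4)) = ½·(130/3 + 80/9 − 97/2) = 67/36, so the C-coordinate is 1/9.

(2/3, 2/9, 1/9)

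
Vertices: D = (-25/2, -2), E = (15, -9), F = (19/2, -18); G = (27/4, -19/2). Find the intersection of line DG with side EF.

(79/6, -12)

Barycentric coordinates of G with respect to DEF: (1/4, 1/2, 1/4).
On side EF the D-coordinate is zero; dropping G's D-weight 1/4 and renormalizing the remaining 1/2 : 1/4 gives weights 2/3, 1/3 on E, F.
H = (2/3)·(15, -9) + (1/3)·(19/2, -18) = (79/6, -12).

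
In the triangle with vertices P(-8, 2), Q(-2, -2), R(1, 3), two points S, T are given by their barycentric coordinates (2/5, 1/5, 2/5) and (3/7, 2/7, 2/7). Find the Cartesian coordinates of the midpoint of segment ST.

Barycentric coordinates of the midpoint are the average: (29/70, 17/70, 12/35).
Converting: (29/70)·P + (17/70)·Q + (12/35)·R = (-121/35, 48/35).

(-121/35, 48/35)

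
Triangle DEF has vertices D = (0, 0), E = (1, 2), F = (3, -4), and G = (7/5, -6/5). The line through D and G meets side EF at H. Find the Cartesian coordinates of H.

Barycentric coordinates of G with respect to DEF: (2/5, 1/5, 2/5).
On side EF the D-coordinate is zero; dropping G's D-weight 2/5 and renormalizing the remaining 1/5 : 2/5 gives weights 1/3, 2/3 on E, F.
H = (1/3)·(1, 2) + (2/3)·(3, -4) = (7/3, -2).

(7/3, -2)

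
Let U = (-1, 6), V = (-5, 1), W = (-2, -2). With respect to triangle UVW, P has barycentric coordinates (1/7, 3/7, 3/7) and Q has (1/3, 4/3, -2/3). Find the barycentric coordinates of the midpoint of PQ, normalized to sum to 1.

(5/21, 37/42, -5/42)

Since both coordinate triples sum to 1, the midpoint's barycentrics are the componentwise average.
(1/7+1/3)/2 = 5/21; similarly 37/42 and -5/42.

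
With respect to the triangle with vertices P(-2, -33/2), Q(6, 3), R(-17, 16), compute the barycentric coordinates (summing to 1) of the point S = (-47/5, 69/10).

Signed area of the reference triangle: [PQR] = ½·((-2)·(3−16) + 6·(16−(-33/2)) + (-17)·(-33/2−3)) = ½·(26 + 195 + 663/2) = 1105/4.
[SQR] = ½·((-47/5)·(3−16) + 6·(16−(69/10)) + (-17)·(69/10−3)) = ½·(611/5 + 273/5 − 663/10) = 221/4, so the P-coordinate is (221/4)/(1105/4) = 1/5.
[PSR] = ½·((-2)·(69/10−16) + (-47/5)·(16−(-33/2)) + (-17)·(-33/2−(69/10))) = ½·(91/5 − 611/2 + 1989/5) = 221/4, so the Q-coordinate is 1/5.
[PQS] = ½·((-2)·(3−(69/10)) + 6·(69/10−(-33/2)) + (-47/5)·(-33/2−3)) = ½·(39/5 + 702/5 + 1833/10) = 663/4, so the R-coordinate is 3/5.
Check: 1/5 + 1/5 + 3/5 = 1.

(1/5, 1/5, 3/5)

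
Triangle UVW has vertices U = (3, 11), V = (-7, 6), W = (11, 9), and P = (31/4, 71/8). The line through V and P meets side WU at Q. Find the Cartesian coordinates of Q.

Barycentric coordinates of P with respect to UVW: (1/8, 1/8, 3/4).
On side WU the V-coordinate is zero; dropping P's V-weight 1/8 and renormalizing the remaining 3/4 : 1/8 gives weights 6/7, 1/7 on W, U.
Q = (6/7)·(11, 9) + (1/7)·(3, 11) = (69/7, 65/7).

(69/7, 65/7)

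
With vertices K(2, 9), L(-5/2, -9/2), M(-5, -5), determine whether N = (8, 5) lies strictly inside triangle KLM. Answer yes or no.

Barycentric coordinates of N: (37/63, 32/9, -22/7).
The three coordinates are positive, positive, negative; a point is interior exactly when all three are positive.

no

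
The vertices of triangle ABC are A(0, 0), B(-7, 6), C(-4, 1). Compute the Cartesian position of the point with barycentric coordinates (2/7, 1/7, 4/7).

(-23/7, 10/7)

P = (2/7)·A + (1/7)·B + (4/7)·C.
x-coordinate: (2/7)·0 + (1/7)·(-7) + (4/7)·(-4) = -23/7.
y-coordinate: (2/7)·0 + (1/7)·6 + (4/7)·1 = 10/7.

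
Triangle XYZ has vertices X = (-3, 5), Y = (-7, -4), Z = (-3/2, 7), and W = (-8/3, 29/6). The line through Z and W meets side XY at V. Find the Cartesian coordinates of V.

Barycentric coordinates of W with respect to XYZ: (1/6, 1/6, 2/3).
On side XY the Z-coordinate is zero; dropping W's Z-weight 2/3 and renormalizing the remaining 1/6 : 1/6 gives weights 1/2, 1/2 on X, Y.
V = (1/2)·(-3, 5) + (1/2)·(-7, -4) = (-5, 1/2).

(-5, 1/2)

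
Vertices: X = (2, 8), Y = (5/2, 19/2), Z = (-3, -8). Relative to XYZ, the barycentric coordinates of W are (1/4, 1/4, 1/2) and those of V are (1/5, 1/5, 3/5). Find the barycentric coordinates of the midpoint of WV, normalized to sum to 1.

(9/40, 9/40, 11/20)

Since both coordinate triples sum to 1, the midpoint's barycentrics are the componentwise average.
(1/4+1/5)/2 = 9/40; similarly 9/40 and 11/20.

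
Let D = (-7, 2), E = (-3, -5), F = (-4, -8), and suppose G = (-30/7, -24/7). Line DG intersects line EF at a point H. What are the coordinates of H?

Barycentric coordinates of G with respect to DEF: (2/7, 4/7, 1/7).
On side EF the D-coordinate is zero; dropping G's D-weight 2/7 and renormalizing the remaining 4/7 : 1/7 gives weights 4/5, 1/5 on E, F.
H = (4/5)·(-3, -5) + (1/5)·(-4, -8) = (-16/5, -28/5).

(-16/5, -28/5)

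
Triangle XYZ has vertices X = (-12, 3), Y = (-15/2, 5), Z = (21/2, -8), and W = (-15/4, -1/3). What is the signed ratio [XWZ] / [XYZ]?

[XYZ] = ½·((-12)·(5−(-8)) + (-15/2)·(-8−3) + (21/2)·(3−5)) = ½·(-156 + 165/2 − 21) = -189/4.
[XWZ] = ½·((-12)·(-1/3−(-8)) + (-15/4)·(-8−3) + (21/2)·(3−(-1/3))) = ½·(-92 + 165/4 + 35) = -63/8, so the ratio is (-63/8)/(-189/4) = 1/6.

1/6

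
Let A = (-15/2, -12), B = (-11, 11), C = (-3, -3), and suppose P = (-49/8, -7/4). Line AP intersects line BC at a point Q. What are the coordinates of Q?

Barycentric coordinates of P with respect to ABC: (1/4, 1/4, 1/2).
On side BC the A-coordinate is zero; dropping P's A-weight 1/4 and renormalizing the remaining 1/4 : 1/2 gives weights 1/3, 2/3 on B, C.
Q = (1/3)·(-11, 11) + (2/3)·(-3, -3) = (-17/3, 5/3).

(-17/3, 5/3)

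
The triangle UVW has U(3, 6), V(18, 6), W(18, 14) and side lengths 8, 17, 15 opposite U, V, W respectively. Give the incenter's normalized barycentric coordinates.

The incenter has barycentric coordinates proportional to the opposite side lengths: (8 : 17 : 15).
Normalizing by 8+17+15 = 40 gives (1/5, 17/40, 3/8).

(1/5, 17/40, 3/8)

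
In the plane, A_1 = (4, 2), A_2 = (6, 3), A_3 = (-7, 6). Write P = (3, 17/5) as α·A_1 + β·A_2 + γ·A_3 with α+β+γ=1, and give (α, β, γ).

(1/5, 3/5, 1/5)

Signed area of the reference triangle: [A_1A_2A_3] = ½·(4·(3−6) + 6·(6−2) + (-7)·(2−3)) = ½·(-12 + 24 + 7) = 19/2.
[PA_2A_3] = ½·(3·(3−6) + 6·(6−(17/5)) + (-7)·(17/5−3)) = ½·(-9 + 78/5 − 14/5) = 19/10, so the A_1-coordinate is (19/10)/(19/2) = 1/5.
[A_1PA_3] = ½·(4·(17/5−6) + 3·(6−2) + (-7)·(2−(17/5))) = ½·(-52/5 + 12 + 49/5) = 57/10, so the A_2-coordinate is 3/5.
[A_1A_2P] = ½·(4·(3−(17/5)) + 6·(17/5−2) + 3·(2−3)) = ½·(-8/5 + 42/5 − 3) = 19/10, so the A_3-coordinate is 1/5.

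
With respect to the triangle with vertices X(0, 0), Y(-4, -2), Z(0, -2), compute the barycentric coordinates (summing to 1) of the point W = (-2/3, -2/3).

Signed area of the reference triangle: [XYZ] = ½·(0·(-2−(-2)) + (-4)·(-2−0) + 0·(0−(-2))) = ½·(0 + 8 + 0) = 4.
[WYZ] = ½·((-2/3)·(-2−(-2)) + (-4)·(-2−(-2/3)) + 0·(-2/3−(-2))) = ½·(0 + 16/3 + 0) = 8/3, so the X-coordinate is (8/3)/4 = 2/3.
[XWZ] = ½·(0·(-2/3−(-2)) + (-2/3)·(-2−0) + 0·(0−(-2/3))) = ½·(0 + 4/3 + 0) = 2/3, so the Y-coordinate is 1/6.
[XYW] = ½·(0·(-2−(-2/3)) + (-4)·(-2/3−0) + (-2/3)·(0−(-2))) = ½·(0 + 8/3 − 4/3) = 2/3, so the Z-coordinate is 1/6.

(2/3, 1/6, 1/6)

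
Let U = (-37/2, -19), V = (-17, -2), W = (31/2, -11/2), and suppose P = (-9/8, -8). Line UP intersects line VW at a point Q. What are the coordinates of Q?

Barycentric coordinates of P with respect to UVW: (1/4, 1/4, 1/2).
On side VW the U-coordinate is zero; dropping P's U-weight 1/4 and renormalizing the remaining 1/4 : 1/2 gives weights 1/3, 2/3 on V, W.
Q = (1/3)·(-17, -2) + (2/3)·(31/2, -11/2) = (14/3, -13/3).

(14/3, -13/3)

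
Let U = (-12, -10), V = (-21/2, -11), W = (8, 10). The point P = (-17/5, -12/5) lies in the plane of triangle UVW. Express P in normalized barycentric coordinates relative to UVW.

(1/5, 2/5, 2/5)

Signed area of the reference triangle: [UVW] = ½·((-12)·(-11−10) + (-21/2)·(10−(-10)) + 8·(-10−(-11))) = ½·(252 − 210 + 8) = 25.
[PVW] = ½·((-17/5)·(-11−10) + (-21/2)·(10−(-12/5)) + 8·(-12/5−(-11))) = ½·(357/5 − 651/5 + 344/5) = 5, so the U-coordinate is 5/25 = 1/5.
[UPW] = ½·((-12)·(-12/5−10) + (-17/5)·(10−(-10)) + 8·(-10−(-12/5))) = ½·(744/5 − 68 − 304/5) = 10, so the V-coordinate is 2/5.
[UVP] = ½·((-12)·(-11−(-12/5)) + (-21/2)·(-12/5−(-10)) + (-17/5)·(-10−(-11))) = ½·(516/5 − 399/5 − 17/5) = 10, so the W-coordinate is 2/5.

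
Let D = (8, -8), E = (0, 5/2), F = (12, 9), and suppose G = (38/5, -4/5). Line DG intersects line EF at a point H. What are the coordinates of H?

Barycentric coordinates of G with respect to DEF: (1/2, 1/5, 3/10).
On side EF the D-coordinate is zero; dropping G's D-weight 1/2 and renormalizing the remaining 1/5 : 3/10 gives weights 2/5, 3/5 on E, F.
H = (2/5)·(0, 5/2) + (3/5)·(12, 9) = (36/5, 32/5).

(36/5, 32/5)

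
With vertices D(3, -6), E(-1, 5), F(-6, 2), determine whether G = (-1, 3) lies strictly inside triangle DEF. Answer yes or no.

yes

Barycentric coordinates of G: (10/67, 49/67, 8/67).
The three coordinates are positive, positive, positive; a point is interior exactly when all three are positive.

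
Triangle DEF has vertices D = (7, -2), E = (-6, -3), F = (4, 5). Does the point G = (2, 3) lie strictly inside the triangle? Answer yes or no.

yes

Barycentric coordinates of G: (2/47, 10/47, 35/47).
The three coordinates are positive, positive, positive; a point is interior exactly when all three are positive.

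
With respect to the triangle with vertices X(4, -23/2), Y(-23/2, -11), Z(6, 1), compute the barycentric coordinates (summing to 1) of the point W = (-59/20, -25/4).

Signed area of the reference triangle: [XYZ] = ½·(4·(-11−1) + (-23/2)·(1−(-23/2)) + 6·(-23/2−(-11))) = ½·(-48 − 575/4 − 3) = -779/8.
[WYZ] = ½·((-59/20)·(-11−1) + (-23/2)·(1−(-25/4)) + 6·(-25/4−(-11))) = ½·(177/5 − 667/8 + 57/2) = -779/80, so the X-coordinate is (-779/80)/(-779/8) = 1/10.
[XWZ] = ½·(4·(-25/4−1) + (-59/20)·(1−(-23/2)) + 6·(-23/2−(-25/4))) = ½·(-29 − 295/8 − 63/2) = -779/16, so the Y-coordinate is 1/2.
[XYW] = ½·(4·(-11−(-25/4)) + (-23/2)·(-25/4−(-23/2)) + (-59/20)·(-23/2−(-11))) = ½·(-19 − 483/8 + 59/40) = -779/20, so the Z-coordinate is 2/5.
Check: 1/10 + 1/2 + 2/5 = 1.

(1/10, 1/2, 2/5)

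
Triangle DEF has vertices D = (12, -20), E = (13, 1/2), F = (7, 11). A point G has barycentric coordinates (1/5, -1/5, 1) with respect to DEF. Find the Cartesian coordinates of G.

G = (1/5)·D + (-1/5)·E + 1·F.
x-coordinate: (1/5)·12 + (-1/5)·13 + 1·7 = 34/5.
y-coordinate: (1/5)·(-20) + (-1/5)·(1/2) + 1·11 = 69/10.

(34/5, 69/10)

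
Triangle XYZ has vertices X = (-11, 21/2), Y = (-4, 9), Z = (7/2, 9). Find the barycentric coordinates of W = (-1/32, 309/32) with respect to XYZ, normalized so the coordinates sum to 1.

(7/16, -3/8, 15/16)

Signed area of the reference triangle: [XYZ] = ½·((-11)·(9−9) + (-4)·(9−(21/2)) + (7/2)·(21/2−9)) = ½·(0 + 6 + 21/4) = 45/8.
[WYZ] = ½·((-1/32)·(9−9) + (-4)·(9−(309/32)) + (7/2)·(309/32−9)) = ½·(0 + 21/8 + 147/64) = 315/128, so the X-coordinate is (315/128)/(45/8) = 7/16.
[XWZ] = ½·((-11)·(309/32−9) + (-1/32)·(9−(21/2)) + (7/2)·(21/2−(309/32))) = ½·(-231/32 + 3/64 + 189/64) = -135/64, so the Y-coordinate is -3/8.
[XYW] = ½·((-11)·(9−(309/32)) + (-4)·(309/32−(21/2)) + (-1/32)·(21/2−9)) = ½·(231/32 + 27/8 − 3/64) = 675/128, so the Z-coordinate is 15/16.
Check: 7/16 − 3/8 + 15/16 = 1.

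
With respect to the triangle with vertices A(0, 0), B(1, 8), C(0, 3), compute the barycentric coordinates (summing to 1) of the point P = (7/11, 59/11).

Signed area of the reference triangle: [ABC] = ½·(0·(8−3) + 1·(3−0) + 0·(0−8)) = ½·(0 + 3 + 0) = 3/2.
[PBC] = ½·((7/11)·(8−3) + 1·(3−(59/11)) + 0·(59/11−8)) = ½·(35/11 − 26/11 + 0) = 9/22, so the A-coordinate is (9/22)/(3/2) = 3/11.
[APC] = ½·(0·(59/11−3) + (7/11)·(3−0) + 0·(0−(59/11))) = ½·(0 + 21/11 + 0) = 21/22, so the B-coordinate is 7/11.
[ABP] = ½·(0·(8−(59/11)) + 1·(59/11−0) + (7/11)·(0−8)) = ½·(0 + 59/11 − 56/11) = 3/22, so the C-coordinate is 1/11.
Check: 3/11 + 7/11 + 1/11 = 1.

(3/11, 7/11, 1/11)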